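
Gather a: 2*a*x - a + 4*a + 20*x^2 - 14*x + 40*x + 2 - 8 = a*(2*x + 3) + 20*x^2 + 26*x - 6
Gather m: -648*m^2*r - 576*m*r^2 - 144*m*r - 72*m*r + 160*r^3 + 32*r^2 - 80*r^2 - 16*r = -648*m^2*r + m*(-576*r^2 - 216*r) + 160*r^3 - 48*r^2 - 16*r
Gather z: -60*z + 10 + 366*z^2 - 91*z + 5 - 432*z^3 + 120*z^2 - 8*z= -432*z^3 + 486*z^2 - 159*z + 15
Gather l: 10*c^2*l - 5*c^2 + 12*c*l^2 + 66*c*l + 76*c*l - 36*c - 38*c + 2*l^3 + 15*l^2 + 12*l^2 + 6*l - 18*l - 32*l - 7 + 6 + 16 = -5*c^2 - 74*c + 2*l^3 + l^2*(12*c + 27) + l*(10*c^2 + 142*c - 44) + 15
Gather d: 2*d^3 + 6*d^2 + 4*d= 2*d^3 + 6*d^2 + 4*d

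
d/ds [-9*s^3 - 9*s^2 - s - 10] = -27*s^2 - 18*s - 1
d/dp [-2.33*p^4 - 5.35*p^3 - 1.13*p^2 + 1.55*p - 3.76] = -9.32*p^3 - 16.05*p^2 - 2.26*p + 1.55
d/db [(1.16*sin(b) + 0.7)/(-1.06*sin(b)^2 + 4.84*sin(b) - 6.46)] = (1.2296*sin(b)^2 + 1.484*sin(b) - 10.8816)*cos(b)/(1.1236*sin(b)^4 - 10.2608*sin(b)^3 + 37.1208*sin(b)^2 - 62.5328*sin(b) + 41.7316)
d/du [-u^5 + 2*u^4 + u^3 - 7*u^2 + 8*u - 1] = -5*u^4 + 8*u^3 + 3*u^2 - 14*u + 8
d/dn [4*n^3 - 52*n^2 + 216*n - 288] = 12*n^2 - 104*n + 216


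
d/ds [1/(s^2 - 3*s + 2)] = (3 - 2*s)/(s^2 - 3*s + 2)^2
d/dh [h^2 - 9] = 2*h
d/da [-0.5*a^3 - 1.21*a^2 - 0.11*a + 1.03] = -1.5*a^2 - 2.42*a - 0.11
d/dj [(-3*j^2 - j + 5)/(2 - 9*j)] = (27*j^2 - 12*j + 43)/(81*j^2 - 36*j + 4)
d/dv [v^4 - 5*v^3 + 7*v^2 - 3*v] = 4*v^3 - 15*v^2 + 14*v - 3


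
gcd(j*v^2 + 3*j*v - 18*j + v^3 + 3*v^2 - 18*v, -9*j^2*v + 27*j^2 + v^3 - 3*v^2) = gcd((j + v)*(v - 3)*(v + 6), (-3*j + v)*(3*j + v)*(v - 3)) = v - 3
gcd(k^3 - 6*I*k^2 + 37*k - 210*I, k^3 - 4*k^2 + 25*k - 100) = k - 5*I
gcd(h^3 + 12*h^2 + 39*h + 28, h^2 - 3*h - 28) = h + 4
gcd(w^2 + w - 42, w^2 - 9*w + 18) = w - 6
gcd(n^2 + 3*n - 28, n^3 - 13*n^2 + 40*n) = 1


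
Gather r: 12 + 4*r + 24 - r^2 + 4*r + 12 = -r^2 + 8*r + 48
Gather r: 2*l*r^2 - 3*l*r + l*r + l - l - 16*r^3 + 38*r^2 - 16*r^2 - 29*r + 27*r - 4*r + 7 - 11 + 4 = -16*r^3 + r^2*(2*l + 22) + r*(-2*l - 6)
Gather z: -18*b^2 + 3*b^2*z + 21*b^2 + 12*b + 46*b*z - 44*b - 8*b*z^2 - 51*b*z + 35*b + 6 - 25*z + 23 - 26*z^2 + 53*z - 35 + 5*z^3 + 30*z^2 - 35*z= 3*b^2 + 3*b + 5*z^3 + z^2*(4 - 8*b) + z*(3*b^2 - 5*b - 7) - 6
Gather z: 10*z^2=10*z^2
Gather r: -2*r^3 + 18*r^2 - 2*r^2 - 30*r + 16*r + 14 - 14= -2*r^3 + 16*r^2 - 14*r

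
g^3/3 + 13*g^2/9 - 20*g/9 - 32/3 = (g/3 + 1)*(g - 8/3)*(g + 4)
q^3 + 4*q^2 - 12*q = q*(q - 2)*(q + 6)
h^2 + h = h*(h + 1)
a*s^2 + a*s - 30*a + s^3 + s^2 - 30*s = (a + s)*(s - 5)*(s + 6)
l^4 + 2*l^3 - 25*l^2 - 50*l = l*(l - 5)*(l + 2)*(l + 5)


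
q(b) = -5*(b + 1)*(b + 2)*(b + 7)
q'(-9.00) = -430.00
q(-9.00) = 560.00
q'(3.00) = -550.00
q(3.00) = -1000.00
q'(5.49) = -1116.10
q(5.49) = -3035.70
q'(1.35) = -277.34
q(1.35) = -328.68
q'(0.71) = -193.56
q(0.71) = -178.64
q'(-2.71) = 45.84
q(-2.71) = -26.04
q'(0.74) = -197.21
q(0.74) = -184.51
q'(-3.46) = 51.43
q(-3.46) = -63.57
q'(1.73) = -332.89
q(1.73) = -444.48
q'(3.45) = -638.54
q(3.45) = -1267.19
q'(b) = -5*(b + 1)*(b + 2) - 5*(b + 1)*(b + 7) - 5*(b + 2)*(b + 7)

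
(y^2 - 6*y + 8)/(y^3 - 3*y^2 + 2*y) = (y - 4)/(y*(y - 1))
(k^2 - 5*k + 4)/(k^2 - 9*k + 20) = (k - 1)/(k - 5)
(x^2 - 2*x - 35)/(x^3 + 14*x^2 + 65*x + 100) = (x - 7)/(x^2 + 9*x + 20)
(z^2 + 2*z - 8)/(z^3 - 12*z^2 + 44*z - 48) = (z + 4)/(z^2 - 10*z + 24)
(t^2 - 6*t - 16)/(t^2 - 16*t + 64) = (t + 2)/(t - 8)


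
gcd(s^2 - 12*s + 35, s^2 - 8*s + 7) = s - 7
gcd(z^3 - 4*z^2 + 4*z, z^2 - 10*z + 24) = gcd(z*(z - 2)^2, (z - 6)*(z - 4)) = 1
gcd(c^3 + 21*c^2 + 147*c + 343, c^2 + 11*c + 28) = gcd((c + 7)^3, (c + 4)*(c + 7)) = c + 7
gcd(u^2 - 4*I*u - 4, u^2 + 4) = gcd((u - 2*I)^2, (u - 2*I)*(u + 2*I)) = u - 2*I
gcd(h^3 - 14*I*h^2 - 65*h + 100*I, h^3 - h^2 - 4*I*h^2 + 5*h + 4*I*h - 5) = h - 5*I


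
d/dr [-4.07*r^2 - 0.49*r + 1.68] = -8.14*r - 0.49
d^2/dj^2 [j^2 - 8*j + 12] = 2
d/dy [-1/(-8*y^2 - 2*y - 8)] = (-8*y - 1)/(2*(4*y^2 + y + 4)^2)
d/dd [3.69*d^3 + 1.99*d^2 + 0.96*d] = 11.07*d^2 + 3.98*d + 0.96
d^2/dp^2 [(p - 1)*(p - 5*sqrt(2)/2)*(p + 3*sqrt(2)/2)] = 6*p - 2*sqrt(2) - 2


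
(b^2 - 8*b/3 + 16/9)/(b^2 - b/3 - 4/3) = (b - 4/3)/(b + 1)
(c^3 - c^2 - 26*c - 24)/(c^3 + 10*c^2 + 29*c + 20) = (c - 6)/(c + 5)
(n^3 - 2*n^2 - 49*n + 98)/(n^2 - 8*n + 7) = (n^2 + 5*n - 14)/(n - 1)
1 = 1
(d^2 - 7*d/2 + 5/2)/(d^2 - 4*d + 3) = (d - 5/2)/(d - 3)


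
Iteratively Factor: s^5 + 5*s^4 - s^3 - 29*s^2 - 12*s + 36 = (s + 3)*(s^4 + 2*s^3 - 7*s^2 - 8*s + 12) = (s + 2)*(s + 3)*(s^3 - 7*s + 6) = (s - 2)*(s + 2)*(s + 3)*(s^2 + 2*s - 3) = (s - 2)*(s - 1)*(s + 2)*(s + 3)*(s + 3)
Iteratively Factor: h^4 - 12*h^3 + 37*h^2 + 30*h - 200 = (h - 5)*(h^3 - 7*h^2 + 2*h + 40) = (h - 5)^2*(h^2 - 2*h - 8) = (h - 5)^2*(h + 2)*(h - 4)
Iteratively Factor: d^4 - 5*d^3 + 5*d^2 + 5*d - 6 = (d - 3)*(d^3 - 2*d^2 - d + 2) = (d - 3)*(d - 1)*(d^2 - d - 2) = (d - 3)*(d - 2)*(d - 1)*(d + 1)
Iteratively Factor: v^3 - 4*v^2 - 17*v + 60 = (v - 5)*(v^2 + v - 12) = (v - 5)*(v - 3)*(v + 4)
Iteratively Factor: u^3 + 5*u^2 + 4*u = (u + 4)*(u^2 + u) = u*(u + 4)*(u + 1)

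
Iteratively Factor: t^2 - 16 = (t + 4)*(t - 4)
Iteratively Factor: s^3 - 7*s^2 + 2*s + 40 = (s - 4)*(s^2 - 3*s - 10) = (s - 5)*(s - 4)*(s + 2)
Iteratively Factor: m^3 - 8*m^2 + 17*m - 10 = (m - 2)*(m^2 - 6*m + 5) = (m - 5)*(m - 2)*(m - 1)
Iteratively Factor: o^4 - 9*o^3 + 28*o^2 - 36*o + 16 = (o - 4)*(o^3 - 5*o^2 + 8*o - 4) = (o - 4)*(o - 2)*(o^2 - 3*o + 2) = (o - 4)*(o - 2)*(o - 1)*(o - 2)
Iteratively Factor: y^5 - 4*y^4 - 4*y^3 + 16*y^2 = (y)*(y^4 - 4*y^3 - 4*y^2 + 16*y) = y*(y - 4)*(y^3 - 4*y) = y^2*(y - 4)*(y^2 - 4) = y^2*(y - 4)*(y - 2)*(y + 2)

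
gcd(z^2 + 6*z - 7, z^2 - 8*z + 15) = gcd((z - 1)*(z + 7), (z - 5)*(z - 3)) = 1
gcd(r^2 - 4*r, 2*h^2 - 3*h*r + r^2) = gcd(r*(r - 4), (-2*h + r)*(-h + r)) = 1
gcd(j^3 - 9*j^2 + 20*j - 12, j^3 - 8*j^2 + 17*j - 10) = j^2 - 3*j + 2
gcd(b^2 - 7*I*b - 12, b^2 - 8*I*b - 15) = b - 3*I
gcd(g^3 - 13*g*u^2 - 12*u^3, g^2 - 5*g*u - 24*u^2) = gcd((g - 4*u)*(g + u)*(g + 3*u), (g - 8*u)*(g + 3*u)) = g + 3*u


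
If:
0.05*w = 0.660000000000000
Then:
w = 13.20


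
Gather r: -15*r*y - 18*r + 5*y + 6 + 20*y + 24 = r*(-15*y - 18) + 25*y + 30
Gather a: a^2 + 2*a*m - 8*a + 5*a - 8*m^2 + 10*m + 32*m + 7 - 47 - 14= a^2 + a*(2*m - 3) - 8*m^2 + 42*m - 54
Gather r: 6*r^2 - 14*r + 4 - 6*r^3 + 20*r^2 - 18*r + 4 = -6*r^3 + 26*r^2 - 32*r + 8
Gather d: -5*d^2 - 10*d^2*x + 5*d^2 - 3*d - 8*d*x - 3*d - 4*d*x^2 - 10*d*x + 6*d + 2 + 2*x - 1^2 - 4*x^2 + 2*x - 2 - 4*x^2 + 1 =-10*d^2*x + d*(-4*x^2 - 18*x) - 8*x^2 + 4*x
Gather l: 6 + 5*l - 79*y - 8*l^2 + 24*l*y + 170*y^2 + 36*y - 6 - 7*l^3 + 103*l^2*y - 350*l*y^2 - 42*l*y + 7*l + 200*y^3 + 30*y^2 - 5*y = -7*l^3 + l^2*(103*y - 8) + l*(-350*y^2 - 18*y + 12) + 200*y^3 + 200*y^2 - 48*y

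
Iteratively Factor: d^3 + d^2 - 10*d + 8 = (d - 2)*(d^2 + 3*d - 4) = (d - 2)*(d - 1)*(d + 4)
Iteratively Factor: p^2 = (p)*(p)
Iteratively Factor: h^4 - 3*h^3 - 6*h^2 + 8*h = (h - 4)*(h^3 + h^2 - 2*h) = (h - 4)*(h + 2)*(h^2 - h) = h*(h - 4)*(h + 2)*(h - 1)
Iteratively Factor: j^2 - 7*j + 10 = (j - 5)*(j - 2)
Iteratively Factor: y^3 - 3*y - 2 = (y + 1)*(y^2 - y - 2) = (y - 2)*(y + 1)*(y + 1)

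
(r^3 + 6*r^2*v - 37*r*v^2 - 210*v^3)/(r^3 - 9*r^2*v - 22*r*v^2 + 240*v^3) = (r + 7*v)/(r - 8*v)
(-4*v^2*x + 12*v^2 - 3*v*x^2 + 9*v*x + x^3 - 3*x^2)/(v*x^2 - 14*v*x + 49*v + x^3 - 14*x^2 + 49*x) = (-4*v*x + 12*v + x^2 - 3*x)/(x^2 - 14*x + 49)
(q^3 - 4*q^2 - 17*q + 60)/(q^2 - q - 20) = q - 3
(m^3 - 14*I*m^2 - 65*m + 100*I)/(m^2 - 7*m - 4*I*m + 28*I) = (m^2 - 10*I*m - 25)/(m - 7)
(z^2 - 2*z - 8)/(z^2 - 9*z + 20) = (z + 2)/(z - 5)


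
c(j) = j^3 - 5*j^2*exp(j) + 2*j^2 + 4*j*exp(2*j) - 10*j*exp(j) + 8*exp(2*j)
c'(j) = -5*j^2*exp(j) + 3*j^2 + 8*j*exp(2*j) - 20*j*exp(j) + 4*j + 20*exp(2*j) - 10*exp(j)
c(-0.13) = 6.87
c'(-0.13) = 7.58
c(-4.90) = -70.16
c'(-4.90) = 52.19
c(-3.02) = -10.06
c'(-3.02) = 15.51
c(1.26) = 94.84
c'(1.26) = 231.58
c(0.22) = 10.85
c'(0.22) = 16.57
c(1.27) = 97.18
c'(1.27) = 237.57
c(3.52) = 21988.01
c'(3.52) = 50211.20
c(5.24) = 995282.30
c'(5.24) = 2156671.42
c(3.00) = 6607.16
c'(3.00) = 15480.03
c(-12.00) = -1440.00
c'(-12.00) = 384.00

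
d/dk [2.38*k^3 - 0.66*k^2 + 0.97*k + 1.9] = 7.14*k^2 - 1.32*k + 0.97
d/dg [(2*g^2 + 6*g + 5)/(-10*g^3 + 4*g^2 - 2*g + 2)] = (10*g^4 + 60*g^3 + 61*g^2 - 16*g + 11)/(2*(25*g^6 - 20*g^5 + 14*g^4 - 14*g^3 + 5*g^2 - 2*g + 1))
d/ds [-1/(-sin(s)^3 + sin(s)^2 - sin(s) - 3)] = (-3*sin(s)^2 + 2*sin(s) - 1)*cos(s)/(sin(s)^3 - sin(s)^2 + sin(s) + 3)^2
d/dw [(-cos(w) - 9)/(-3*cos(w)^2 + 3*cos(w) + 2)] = (3*cos(w)^2 + 54*cos(w) - 25)*sin(w)/(3*sin(w)^2 + 3*cos(w) - 1)^2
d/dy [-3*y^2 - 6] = -6*y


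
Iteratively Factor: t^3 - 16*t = (t + 4)*(t^2 - 4*t) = (t - 4)*(t + 4)*(t)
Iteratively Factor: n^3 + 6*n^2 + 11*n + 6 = (n + 3)*(n^2 + 3*n + 2) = (n + 1)*(n + 3)*(n + 2)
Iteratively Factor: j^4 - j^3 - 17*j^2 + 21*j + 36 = (j + 1)*(j^3 - 2*j^2 - 15*j + 36) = (j - 3)*(j + 1)*(j^2 + j - 12) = (j - 3)*(j + 1)*(j + 4)*(j - 3)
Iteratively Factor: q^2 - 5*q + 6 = (q - 2)*(q - 3)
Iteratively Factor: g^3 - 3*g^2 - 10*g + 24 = (g - 2)*(g^2 - g - 12) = (g - 4)*(g - 2)*(g + 3)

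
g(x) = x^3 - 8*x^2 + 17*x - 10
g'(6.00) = 29.00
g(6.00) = 20.00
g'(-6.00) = 221.00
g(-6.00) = -616.00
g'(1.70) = -1.53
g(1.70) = 0.69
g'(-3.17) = 97.87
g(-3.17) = -176.14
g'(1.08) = 3.22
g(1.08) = 0.29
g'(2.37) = -4.07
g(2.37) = -1.33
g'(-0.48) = 25.37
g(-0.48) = -20.11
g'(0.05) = 16.21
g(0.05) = -9.17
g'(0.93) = 4.71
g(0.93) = -0.30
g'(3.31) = -3.09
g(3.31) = -5.11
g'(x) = 3*x^2 - 16*x + 17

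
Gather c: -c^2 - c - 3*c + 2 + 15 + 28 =-c^2 - 4*c + 45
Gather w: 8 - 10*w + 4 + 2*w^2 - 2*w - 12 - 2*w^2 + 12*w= 0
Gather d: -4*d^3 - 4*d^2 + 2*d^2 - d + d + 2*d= -4*d^3 - 2*d^2 + 2*d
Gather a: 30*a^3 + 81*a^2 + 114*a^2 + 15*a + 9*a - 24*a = 30*a^3 + 195*a^2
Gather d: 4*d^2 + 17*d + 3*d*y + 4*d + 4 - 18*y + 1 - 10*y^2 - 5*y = 4*d^2 + d*(3*y + 21) - 10*y^2 - 23*y + 5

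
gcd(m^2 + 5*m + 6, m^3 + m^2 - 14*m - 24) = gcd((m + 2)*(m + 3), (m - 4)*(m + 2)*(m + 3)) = m^2 + 5*m + 6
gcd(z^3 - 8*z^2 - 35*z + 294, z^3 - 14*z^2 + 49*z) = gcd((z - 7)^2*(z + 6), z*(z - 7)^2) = z^2 - 14*z + 49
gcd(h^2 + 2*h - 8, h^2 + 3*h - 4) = h + 4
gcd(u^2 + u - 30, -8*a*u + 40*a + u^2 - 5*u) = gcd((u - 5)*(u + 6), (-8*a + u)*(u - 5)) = u - 5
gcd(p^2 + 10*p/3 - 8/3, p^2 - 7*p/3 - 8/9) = 1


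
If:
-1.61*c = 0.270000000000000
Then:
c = -0.17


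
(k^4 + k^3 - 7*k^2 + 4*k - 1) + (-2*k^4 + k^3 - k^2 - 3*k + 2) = -k^4 + 2*k^3 - 8*k^2 + k + 1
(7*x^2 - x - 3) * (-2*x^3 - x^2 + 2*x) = -14*x^5 - 5*x^4 + 21*x^3 + x^2 - 6*x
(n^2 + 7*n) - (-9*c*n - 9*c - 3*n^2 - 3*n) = 9*c*n + 9*c + 4*n^2 + 10*n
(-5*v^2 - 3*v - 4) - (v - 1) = -5*v^2 - 4*v - 3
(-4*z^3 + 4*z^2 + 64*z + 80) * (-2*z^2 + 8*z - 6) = 8*z^5 - 40*z^4 - 72*z^3 + 328*z^2 + 256*z - 480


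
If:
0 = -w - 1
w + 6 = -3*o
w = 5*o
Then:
No Solution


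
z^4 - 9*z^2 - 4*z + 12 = (z - 3)*(z - 1)*(z + 2)^2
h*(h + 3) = h^2 + 3*h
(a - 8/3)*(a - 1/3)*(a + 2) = a^3 - a^2 - 46*a/9 + 16/9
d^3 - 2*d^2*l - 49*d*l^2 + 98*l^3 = (d - 7*l)*(d - 2*l)*(d + 7*l)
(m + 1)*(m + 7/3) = m^2 + 10*m/3 + 7/3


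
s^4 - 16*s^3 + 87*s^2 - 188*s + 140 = (s - 7)*(s - 5)*(s - 2)^2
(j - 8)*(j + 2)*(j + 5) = j^3 - j^2 - 46*j - 80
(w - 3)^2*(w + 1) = w^3 - 5*w^2 + 3*w + 9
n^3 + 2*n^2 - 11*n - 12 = (n - 3)*(n + 1)*(n + 4)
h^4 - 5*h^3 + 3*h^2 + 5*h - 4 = (h - 4)*(h - 1)^2*(h + 1)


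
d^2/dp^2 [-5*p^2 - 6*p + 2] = -10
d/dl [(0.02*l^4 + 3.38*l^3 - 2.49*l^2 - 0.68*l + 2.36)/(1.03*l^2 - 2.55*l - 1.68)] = (0.0412*l^5 + 3.3284*l^4 - 17.3724*l^3 - 9.9853*l^2 + 3.5048*l + 7.1604)/(1.0609*l^4 - 5.253*l^3 + 3.0417*l^2 + 8.568*l + 2.8224)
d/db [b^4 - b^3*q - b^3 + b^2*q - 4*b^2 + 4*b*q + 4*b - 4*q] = 4*b^3 - 3*b^2*q - 3*b^2 + 2*b*q - 8*b + 4*q + 4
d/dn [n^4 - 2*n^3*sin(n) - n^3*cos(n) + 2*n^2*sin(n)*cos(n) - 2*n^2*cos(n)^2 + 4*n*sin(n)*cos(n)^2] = n^3*sin(n) - 2*n^3*cos(n) + 4*n^3 - 6*n^2*sin(n) + 2*sqrt(2)*n^2*sin(2*n + pi/4) - 3*n^2*cos(n) + n*cos(n) + 3*n*cos(3*n) - 2*sqrt(2)*n*cos(2*n + pi/4) - 2*n + sin(n) + sin(3*n)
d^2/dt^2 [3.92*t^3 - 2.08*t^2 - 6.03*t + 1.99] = 23.52*t - 4.16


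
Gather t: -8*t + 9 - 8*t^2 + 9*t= -8*t^2 + t + 9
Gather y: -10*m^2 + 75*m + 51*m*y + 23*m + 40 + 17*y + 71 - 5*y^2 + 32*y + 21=-10*m^2 + 98*m - 5*y^2 + y*(51*m + 49) + 132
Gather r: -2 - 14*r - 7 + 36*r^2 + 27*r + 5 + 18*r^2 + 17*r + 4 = 54*r^2 + 30*r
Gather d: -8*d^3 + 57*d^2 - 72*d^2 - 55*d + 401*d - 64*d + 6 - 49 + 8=-8*d^3 - 15*d^2 + 282*d - 35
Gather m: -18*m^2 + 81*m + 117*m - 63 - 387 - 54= -18*m^2 + 198*m - 504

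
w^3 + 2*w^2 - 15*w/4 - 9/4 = (w - 3/2)*(w + 1/2)*(w + 3)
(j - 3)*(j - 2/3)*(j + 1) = j^3 - 8*j^2/3 - 5*j/3 + 2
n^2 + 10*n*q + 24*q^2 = (n + 4*q)*(n + 6*q)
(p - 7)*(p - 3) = p^2 - 10*p + 21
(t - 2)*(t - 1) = t^2 - 3*t + 2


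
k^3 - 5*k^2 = k^2*(k - 5)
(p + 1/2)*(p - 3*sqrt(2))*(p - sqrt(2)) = p^3 - 4*sqrt(2)*p^2 + p^2/2 - 2*sqrt(2)*p + 6*p + 3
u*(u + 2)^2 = u^3 + 4*u^2 + 4*u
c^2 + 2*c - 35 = (c - 5)*(c + 7)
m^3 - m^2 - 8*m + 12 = (m - 2)^2*(m + 3)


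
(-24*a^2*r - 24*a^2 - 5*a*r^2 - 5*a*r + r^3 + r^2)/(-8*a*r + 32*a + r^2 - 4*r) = (3*a*r + 3*a + r^2 + r)/(r - 4)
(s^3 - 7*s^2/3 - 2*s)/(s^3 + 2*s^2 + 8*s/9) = 3*(s - 3)/(3*s + 4)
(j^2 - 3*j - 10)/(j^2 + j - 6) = (j^2 - 3*j - 10)/(j^2 + j - 6)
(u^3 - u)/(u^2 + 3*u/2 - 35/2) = 2*u*(u^2 - 1)/(2*u^2 + 3*u - 35)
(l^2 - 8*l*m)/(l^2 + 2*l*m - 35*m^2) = l*(l - 8*m)/(l^2 + 2*l*m - 35*m^2)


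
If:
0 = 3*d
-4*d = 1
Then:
No Solution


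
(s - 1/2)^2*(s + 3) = s^3 + 2*s^2 - 11*s/4 + 3/4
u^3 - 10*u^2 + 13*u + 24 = (u - 8)*(u - 3)*(u + 1)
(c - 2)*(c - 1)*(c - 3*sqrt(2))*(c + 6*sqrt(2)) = c^4 - 3*c^3 + 3*sqrt(2)*c^3 - 34*c^2 - 9*sqrt(2)*c^2 + 6*sqrt(2)*c + 108*c - 72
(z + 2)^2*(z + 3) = z^3 + 7*z^2 + 16*z + 12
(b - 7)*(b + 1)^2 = b^3 - 5*b^2 - 13*b - 7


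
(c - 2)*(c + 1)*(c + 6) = c^3 + 5*c^2 - 8*c - 12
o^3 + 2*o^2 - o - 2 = (o - 1)*(o + 1)*(o + 2)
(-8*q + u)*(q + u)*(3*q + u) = -24*q^3 - 29*q^2*u - 4*q*u^2 + u^3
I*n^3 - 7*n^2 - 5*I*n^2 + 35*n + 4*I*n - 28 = (n - 4)*(n + 7*I)*(I*n - I)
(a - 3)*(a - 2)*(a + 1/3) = a^3 - 14*a^2/3 + 13*a/3 + 2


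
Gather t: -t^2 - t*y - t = -t^2 + t*(-y - 1)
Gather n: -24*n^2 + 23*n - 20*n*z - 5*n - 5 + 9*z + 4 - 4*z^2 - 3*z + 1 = -24*n^2 + n*(18 - 20*z) - 4*z^2 + 6*z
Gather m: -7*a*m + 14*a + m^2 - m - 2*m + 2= 14*a + m^2 + m*(-7*a - 3) + 2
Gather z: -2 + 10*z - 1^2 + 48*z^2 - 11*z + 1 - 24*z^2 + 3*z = 24*z^2 + 2*z - 2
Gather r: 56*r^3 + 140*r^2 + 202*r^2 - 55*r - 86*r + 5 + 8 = 56*r^3 + 342*r^2 - 141*r + 13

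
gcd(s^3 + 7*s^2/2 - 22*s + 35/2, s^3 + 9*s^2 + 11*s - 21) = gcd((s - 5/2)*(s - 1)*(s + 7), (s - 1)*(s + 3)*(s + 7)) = s^2 + 6*s - 7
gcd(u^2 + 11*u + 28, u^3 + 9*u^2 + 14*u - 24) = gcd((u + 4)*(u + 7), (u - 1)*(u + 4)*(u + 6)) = u + 4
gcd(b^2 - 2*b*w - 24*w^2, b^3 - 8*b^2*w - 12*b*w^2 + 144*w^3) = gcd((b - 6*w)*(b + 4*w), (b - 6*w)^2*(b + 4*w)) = -b^2 + 2*b*w + 24*w^2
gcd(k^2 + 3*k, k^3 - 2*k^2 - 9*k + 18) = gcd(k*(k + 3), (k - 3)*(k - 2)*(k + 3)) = k + 3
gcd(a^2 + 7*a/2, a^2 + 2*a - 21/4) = a + 7/2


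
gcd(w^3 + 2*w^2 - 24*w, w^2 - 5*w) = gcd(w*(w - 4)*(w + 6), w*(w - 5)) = w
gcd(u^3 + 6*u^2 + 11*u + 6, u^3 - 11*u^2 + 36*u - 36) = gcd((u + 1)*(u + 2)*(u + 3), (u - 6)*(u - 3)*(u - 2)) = 1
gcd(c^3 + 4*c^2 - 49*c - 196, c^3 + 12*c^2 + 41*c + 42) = c + 7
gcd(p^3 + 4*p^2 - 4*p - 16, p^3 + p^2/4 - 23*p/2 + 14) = p^2 + 2*p - 8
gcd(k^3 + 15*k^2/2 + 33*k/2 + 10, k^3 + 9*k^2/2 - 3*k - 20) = k^2 + 13*k/2 + 10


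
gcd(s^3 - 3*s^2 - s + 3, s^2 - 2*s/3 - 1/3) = s - 1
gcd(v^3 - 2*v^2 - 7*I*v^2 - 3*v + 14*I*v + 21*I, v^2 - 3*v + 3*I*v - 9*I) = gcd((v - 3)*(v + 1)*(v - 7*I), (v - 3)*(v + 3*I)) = v - 3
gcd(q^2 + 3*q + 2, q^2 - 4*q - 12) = q + 2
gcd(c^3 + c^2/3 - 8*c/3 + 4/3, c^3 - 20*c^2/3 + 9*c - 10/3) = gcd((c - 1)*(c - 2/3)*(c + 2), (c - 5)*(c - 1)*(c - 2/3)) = c^2 - 5*c/3 + 2/3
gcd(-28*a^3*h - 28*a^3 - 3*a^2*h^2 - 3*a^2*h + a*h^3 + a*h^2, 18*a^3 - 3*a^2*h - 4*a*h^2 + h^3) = 1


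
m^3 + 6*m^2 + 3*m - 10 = (m - 1)*(m + 2)*(m + 5)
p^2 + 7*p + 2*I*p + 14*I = (p + 7)*(p + 2*I)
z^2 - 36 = (z - 6)*(z + 6)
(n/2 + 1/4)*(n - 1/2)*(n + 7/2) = n^3/2 + 7*n^2/4 - n/8 - 7/16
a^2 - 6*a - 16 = (a - 8)*(a + 2)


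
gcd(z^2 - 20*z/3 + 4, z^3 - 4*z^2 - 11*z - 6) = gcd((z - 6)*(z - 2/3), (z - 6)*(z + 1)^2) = z - 6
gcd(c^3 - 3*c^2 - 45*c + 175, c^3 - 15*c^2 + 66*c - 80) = c - 5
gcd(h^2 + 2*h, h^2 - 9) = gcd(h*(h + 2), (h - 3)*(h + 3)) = 1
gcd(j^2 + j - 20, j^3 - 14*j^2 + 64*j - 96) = j - 4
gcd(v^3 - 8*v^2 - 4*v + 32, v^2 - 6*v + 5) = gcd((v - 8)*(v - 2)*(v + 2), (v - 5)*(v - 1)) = 1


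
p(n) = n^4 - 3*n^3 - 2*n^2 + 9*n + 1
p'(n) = 4*n^3 - 9*n^2 - 4*n + 9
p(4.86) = 211.01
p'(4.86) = 236.15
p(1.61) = 4.50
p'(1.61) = -4.08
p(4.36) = 114.94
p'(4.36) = 152.00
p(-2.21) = 27.58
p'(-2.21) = -69.29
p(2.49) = 3.14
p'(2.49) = 4.99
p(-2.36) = 39.07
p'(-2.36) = -84.26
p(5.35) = 351.76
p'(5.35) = 342.52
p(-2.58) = 60.30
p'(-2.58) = -109.28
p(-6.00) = 1819.00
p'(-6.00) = -1155.00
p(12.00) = 15373.00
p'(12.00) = 5577.00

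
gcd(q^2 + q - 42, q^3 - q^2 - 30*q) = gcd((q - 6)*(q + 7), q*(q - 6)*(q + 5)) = q - 6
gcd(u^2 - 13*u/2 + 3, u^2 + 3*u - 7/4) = u - 1/2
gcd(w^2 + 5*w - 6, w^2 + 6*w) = w + 6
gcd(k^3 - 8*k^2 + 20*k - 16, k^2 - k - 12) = k - 4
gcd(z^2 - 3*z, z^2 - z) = z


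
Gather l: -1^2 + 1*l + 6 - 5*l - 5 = -4*l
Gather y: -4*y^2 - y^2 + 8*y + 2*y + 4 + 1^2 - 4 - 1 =-5*y^2 + 10*y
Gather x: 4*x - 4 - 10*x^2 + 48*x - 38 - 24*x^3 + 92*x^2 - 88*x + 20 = -24*x^3 + 82*x^2 - 36*x - 22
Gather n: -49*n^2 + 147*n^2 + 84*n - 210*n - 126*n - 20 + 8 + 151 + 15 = 98*n^2 - 252*n + 154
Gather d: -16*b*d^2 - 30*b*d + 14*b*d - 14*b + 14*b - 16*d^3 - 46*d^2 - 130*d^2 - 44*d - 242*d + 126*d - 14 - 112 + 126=-16*d^3 + d^2*(-16*b - 176) + d*(-16*b - 160)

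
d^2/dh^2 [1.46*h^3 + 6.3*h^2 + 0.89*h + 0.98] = 8.76*h + 12.6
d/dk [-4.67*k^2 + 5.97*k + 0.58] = 5.97 - 9.34*k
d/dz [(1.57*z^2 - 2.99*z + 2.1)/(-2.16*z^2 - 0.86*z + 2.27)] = (-7.8086*z^2 + 16.1998*z - 4.9813)/(4.6656*z^4 + 3.7152*z^3 - 9.0668*z^2 - 3.9044*z + 5.1529)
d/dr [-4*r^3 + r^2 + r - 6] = -12*r^2 + 2*r + 1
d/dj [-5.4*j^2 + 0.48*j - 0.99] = 0.48 - 10.8*j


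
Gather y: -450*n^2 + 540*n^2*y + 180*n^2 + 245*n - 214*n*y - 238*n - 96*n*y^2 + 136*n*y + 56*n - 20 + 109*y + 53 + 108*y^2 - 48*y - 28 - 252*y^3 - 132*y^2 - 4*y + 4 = -270*n^2 + 63*n - 252*y^3 + y^2*(-96*n - 24) + y*(540*n^2 - 78*n + 57) + 9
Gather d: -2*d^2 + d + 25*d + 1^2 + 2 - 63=-2*d^2 + 26*d - 60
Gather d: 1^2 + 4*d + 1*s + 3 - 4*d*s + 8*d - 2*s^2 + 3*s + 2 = d*(12 - 4*s) - 2*s^2 + 4*s + 6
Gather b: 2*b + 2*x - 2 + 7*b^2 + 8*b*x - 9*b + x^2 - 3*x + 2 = 7*b^2 + b*(8*x - 7) + x^2 - x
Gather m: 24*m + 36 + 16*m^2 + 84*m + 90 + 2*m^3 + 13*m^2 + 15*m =2*m^3 + 29*m^2 + 123*m + 126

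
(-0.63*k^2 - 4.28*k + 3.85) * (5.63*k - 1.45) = -3.5469*k^3 - 23.1829*k^2 + 27.8815*k - 5.5825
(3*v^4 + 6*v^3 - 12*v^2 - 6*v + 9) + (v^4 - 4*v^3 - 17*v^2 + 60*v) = 4*v^4 + 2*v^3 - 29*v^2 + 54*v + 9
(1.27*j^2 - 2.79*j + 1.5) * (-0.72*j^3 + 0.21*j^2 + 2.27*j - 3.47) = -0.9144*j^5 + 2.2755*j^4 + 1.217*j^3 - 10.4252*j^2 + 13.0863*j - 5.205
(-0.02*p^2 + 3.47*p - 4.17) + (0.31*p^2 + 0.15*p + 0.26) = 0.29*p^2 + 3.62*p - 3.91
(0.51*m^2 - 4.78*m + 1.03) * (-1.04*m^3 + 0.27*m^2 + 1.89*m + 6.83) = -0.5304*m^5 + 5.1089*m^4 - 1.3979*m^3 - 5.2728*m^2 - 30.7007*m + 7.0349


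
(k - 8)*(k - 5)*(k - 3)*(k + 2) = k^4 - 14*k^3 + 47*k^2 + 38*k - 240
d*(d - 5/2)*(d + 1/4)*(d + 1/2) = d^4 - 7*d^3/4 - 7*d^2/4 - 5*d/16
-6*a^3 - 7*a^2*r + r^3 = (-3*a + r)*(a + r)*(2*a + r)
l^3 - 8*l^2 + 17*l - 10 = (l - 5)*(l - 2)*(l - 1)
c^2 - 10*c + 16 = (c - 8)*(c - 2)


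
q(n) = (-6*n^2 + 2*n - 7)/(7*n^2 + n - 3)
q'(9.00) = 0.00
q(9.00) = -0.83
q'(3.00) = 0.06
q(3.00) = -0.87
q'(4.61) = 0.01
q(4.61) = -0.83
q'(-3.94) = -0.08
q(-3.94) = -1.06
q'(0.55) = 620.95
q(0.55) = 23.20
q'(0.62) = 790.83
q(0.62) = -25.95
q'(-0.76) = -1401.36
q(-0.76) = -42.32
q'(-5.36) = -0.03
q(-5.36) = -0.99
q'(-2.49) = -0.32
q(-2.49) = -1.30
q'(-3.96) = -0.08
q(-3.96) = -1.06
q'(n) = (2 - 12*n)/(7*n^2 + n - 3) + (-14*n - 1)*(-6*n^2 + 2*n - 7)/(7*n^2 + n - 3)^2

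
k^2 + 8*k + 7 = (k + 1)*(k + 7)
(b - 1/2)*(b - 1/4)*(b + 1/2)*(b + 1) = b^4 + 3*b^3/4 - b^2/2 - 3*b/16 + 1/16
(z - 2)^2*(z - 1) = z^3 - 5*z^2 + 8*z - 4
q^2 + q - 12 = (q - 3)*(q + 4)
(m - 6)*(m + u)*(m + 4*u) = m^3 + 5*m^2*u - 6*m^2 + 4*m*u^2 - 30*m*u - 24*u^2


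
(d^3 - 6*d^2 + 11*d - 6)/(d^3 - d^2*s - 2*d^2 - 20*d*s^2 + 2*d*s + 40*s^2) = (-d^2 + 4*d - 3)/(-d^2 + d*s + 20*s^2)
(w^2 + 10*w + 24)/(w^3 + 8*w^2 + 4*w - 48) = 1/(w - 2)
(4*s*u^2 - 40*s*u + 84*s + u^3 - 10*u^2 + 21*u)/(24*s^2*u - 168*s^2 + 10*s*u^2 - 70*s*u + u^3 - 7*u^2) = (u - 3)/(6*s + u)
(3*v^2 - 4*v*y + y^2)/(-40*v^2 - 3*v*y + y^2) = (-3*v^2 + 4*v*y - y^2)/(40*v^2 + 3*v*y - y^2)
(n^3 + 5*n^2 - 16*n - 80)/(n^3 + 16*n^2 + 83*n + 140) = (n - 4)/(n + 7)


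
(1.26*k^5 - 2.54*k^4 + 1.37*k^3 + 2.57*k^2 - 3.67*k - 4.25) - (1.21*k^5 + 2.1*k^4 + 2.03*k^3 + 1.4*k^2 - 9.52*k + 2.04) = 0.05*k^5 - 4.64*k^4 - 0.66*k^3 + 1.17*k^2 + 5.85*k - 6.29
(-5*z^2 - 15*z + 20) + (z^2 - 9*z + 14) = -4*z^2 - 24*z + 34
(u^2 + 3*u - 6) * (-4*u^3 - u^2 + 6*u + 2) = -4*u^5 - 13*u^4 + 27*u^3 + 26*u^2 - 30*u - 12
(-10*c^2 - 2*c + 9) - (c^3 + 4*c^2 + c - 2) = -c^3 - 14*c^2 - 3*c + 11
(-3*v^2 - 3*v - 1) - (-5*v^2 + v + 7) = 2*v^2 - 4*v - 8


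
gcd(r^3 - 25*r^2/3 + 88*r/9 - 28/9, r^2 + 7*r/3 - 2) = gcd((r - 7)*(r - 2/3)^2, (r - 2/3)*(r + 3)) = r - 2/3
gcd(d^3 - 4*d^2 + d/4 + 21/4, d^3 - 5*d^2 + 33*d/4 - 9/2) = d - 3/2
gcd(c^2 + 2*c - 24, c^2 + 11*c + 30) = c + 6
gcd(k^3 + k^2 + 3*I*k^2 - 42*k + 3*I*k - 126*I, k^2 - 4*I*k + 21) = k + 3*I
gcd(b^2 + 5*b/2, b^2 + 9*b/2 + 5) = b + 5/2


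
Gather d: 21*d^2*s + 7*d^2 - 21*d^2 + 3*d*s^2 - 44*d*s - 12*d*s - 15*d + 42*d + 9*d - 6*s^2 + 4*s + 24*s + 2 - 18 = d^2*(21*s - 14) + d*(3*s^2 - 56*s + 36) - 6*s^2 + 28*s - 16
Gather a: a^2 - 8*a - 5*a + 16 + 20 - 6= a^2 - 13*a + 30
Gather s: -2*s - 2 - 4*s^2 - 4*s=-4*s^2 - 6*s - 2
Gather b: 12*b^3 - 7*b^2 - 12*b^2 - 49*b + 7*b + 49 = 12*b^3 - 19*b^2 - 42*b + 49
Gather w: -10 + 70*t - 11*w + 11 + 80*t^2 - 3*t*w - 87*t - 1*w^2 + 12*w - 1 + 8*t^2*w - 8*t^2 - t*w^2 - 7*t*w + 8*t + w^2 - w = 72*t^2 - t*w^2 - 9*t + w*(8*t^2 - 10*t)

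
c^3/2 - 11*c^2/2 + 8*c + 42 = (c/2 + 1)*(c - 7)*(c - 6)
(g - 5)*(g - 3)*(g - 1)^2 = g^4 - 10*g^3 + 32*g^2 - 38*g + 15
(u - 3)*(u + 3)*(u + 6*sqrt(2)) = u^3 + 6*sqrt(2)*u^2 - 9*u - 54*sqrt(2)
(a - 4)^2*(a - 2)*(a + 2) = a^4 - 8*a^3 + 12*a^2 + 32*a - 64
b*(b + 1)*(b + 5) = b^3 + 6*b^2 + 5*b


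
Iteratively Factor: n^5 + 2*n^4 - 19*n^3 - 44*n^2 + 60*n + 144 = (n + 3)*(n^4 - n^3 - 16*n^2 + 4*n + 48) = (n - 4)*(n + 3)*(n^3 + 3*n^2 - 4*n - 12) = (n - 4)*(n + 3)^2*(n^2 - 4) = (n - 4)*(n + 2)*(n + 3)^2*(n - 2)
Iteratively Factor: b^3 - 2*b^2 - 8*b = (b - 4)*(b^2 + 2*b) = (b - 4)*(b + 2)*(b)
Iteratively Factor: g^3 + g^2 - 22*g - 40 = (g + 4)*(g^2 - 3*g - 10) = (g - 5)*(g + 4)*(g + 2)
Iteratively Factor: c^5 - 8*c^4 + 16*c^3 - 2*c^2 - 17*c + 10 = (c - 1)*(c^4 - 7*c^3 + 9*c^2 + 7*c - 10) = (c - 2)*(c - 1)*(c^3 - 5*c^2 - c + 5) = (c - 5)*(c - 2)*(c - 1)*(c^2 - 1) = (c - 5)*(c - 2)*(c - 1)*(c + 1)*(c - 1)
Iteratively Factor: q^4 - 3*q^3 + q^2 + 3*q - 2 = (q - 2)*(q^3 - q^2 - q + 1) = (q - 2)*(q + 1)*(q^2 - 2*q + 1) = (q - 2)*(q - 1)*(q + 1)*(q - 1)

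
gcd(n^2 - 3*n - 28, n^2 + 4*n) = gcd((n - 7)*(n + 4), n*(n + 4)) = n + 4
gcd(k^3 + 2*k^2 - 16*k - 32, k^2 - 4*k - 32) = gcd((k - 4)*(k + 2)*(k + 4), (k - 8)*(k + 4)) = k + 4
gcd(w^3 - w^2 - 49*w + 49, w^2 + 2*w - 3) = w - 1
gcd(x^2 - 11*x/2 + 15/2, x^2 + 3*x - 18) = x - 3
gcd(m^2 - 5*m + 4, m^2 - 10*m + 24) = m - 4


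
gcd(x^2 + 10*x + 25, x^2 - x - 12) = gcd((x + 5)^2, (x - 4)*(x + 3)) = 1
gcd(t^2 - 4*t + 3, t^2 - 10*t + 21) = t - 3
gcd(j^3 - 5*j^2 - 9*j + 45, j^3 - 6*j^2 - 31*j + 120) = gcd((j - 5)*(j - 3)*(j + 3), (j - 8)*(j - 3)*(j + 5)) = j - 3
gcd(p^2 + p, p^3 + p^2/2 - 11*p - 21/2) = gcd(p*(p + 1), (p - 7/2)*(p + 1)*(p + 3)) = p + 1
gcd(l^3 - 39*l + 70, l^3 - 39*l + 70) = l^3 - 39*l + 70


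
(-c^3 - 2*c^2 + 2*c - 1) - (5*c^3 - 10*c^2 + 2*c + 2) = -6*c^3 + 8*c^2 - 3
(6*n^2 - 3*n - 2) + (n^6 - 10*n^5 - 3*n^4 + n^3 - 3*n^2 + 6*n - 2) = n^6 - 10*n^5 - 3*n^4 + n^3 + 3*n^2 + 3*n - 4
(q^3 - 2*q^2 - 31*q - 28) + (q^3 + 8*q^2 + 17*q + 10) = 2*q^3 + 6*q^2 - 14*q - 18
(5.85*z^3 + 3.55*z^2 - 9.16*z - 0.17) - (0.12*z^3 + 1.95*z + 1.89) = 5.73*z^3 + 3.55*z^2 - 11.11*z - 2.06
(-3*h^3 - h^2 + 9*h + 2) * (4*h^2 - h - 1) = -12*h^5 - h^4 + 40*h^3 - 11*h - 2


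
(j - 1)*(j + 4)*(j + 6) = j^3 + 9*j^2 + 14*j - 24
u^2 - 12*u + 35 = (u - 7)*(u - 5)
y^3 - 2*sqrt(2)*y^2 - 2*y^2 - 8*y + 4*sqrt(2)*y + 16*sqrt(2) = (y - 4)*(y + 2)*(y - 2*sqrt(2))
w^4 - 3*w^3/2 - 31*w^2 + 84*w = w*(w - 4)*(w - 7/2)*(w + 6)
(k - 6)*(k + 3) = k^2 - 3*k - 18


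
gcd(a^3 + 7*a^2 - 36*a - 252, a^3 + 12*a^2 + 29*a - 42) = a^2 + 13*a + 42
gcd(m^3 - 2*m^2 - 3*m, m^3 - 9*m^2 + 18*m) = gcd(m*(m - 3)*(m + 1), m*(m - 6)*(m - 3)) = m^2 - 3*m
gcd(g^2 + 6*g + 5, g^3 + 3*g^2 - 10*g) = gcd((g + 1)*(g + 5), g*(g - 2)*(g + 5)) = g + 5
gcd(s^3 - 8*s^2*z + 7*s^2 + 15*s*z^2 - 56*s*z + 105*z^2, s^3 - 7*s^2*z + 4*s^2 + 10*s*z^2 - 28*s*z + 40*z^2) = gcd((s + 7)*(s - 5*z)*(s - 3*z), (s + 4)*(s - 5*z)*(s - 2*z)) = -s + 5*z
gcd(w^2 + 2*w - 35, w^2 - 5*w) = w - 5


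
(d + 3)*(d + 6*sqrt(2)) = d^2 + 3*d + 6*sqrt(2)*d + 18*sqrt(2)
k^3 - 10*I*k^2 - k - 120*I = (k - 8*I)*(k - 5*I)*(k + 3*I)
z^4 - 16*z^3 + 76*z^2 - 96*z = z*(z - 8)*(z - 6)*(z - 2)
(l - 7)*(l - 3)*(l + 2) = l^3 - 8*l^2 + l + 42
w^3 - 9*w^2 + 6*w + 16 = (w - 8)*(w - 2)*(w + 1)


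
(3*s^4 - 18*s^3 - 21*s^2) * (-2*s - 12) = -6*s^5 + 258*s^3 + 252*s^2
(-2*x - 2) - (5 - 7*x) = 5*x - 7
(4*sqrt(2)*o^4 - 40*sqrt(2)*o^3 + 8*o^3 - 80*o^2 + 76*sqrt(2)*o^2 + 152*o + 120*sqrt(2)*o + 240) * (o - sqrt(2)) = 4*sqrt(2)*o^5 - 40*sqrt(2)*o^4 + 68*sqrt(2)*o^3 + 200*sqrt(2)*o^2 - 152*sqrt(2)*o - 240*sqrt(2)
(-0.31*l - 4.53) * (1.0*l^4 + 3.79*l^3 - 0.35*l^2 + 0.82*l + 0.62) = -0.31*l^5 - 5.7049*l^4 - 17.0602*l^3 + 1.3313*l^2 - 3.9068*l - 2.8086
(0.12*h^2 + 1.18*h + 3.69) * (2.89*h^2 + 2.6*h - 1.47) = 0.3468*h^4 + 3.7222*h^3 + 13.5557*h^2 + 7.8594*h - 5.4243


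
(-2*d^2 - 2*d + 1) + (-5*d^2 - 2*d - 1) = -7*d^2 - 4*d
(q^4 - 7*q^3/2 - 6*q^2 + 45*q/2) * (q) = q^5 - 7*q^4/2 - 6*q^3 + 45*q^2/2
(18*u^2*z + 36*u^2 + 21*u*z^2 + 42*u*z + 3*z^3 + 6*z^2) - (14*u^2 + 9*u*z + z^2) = 18*u^2*z + 22*u^2 + 21*u*z^2 + 33*u*z + 3*z^3 + 5*z^2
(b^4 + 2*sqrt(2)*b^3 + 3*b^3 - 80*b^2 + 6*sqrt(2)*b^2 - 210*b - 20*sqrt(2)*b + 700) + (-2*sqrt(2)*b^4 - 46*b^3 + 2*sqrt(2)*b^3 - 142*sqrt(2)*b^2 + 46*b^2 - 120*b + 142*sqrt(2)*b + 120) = -2*sqrt(2)*b^4 + b^4 - 43*b^3 + 4*sqrt(2)*b^3 - 136*sqrt(2)*b^2 - 34*b^2 - 330*b + 122*sqrt(2)*b + 820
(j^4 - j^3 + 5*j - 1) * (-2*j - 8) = -2*j^5 - 6*j^4 + 8*j^3 - 10*j^2 - 38*j + 8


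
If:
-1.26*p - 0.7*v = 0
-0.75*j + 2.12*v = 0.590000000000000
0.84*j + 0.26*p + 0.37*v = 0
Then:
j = -0.07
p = -0.14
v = 0.25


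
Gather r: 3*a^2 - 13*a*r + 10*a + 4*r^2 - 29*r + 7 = 3*a^2 + 10*a + 4*r^2 + r*(-13*a - 29) + 7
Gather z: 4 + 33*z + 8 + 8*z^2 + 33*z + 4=8*z^2 + 66*z + 16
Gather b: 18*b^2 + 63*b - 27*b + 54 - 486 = 18*b^2 + 36*b - 432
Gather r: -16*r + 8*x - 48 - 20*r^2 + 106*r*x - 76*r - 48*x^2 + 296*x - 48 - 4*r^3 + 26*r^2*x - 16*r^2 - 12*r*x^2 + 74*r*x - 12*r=-4*r^3 + r^2*(26*x - 36) + r*(-12*x^2 + 180*x - 104) - 48*x^2 + 304*x - 96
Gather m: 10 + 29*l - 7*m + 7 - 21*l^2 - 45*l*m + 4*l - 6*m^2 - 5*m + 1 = -21*l^2 + 33*l - 6*m^2 + m*(-45*l - 12) + 18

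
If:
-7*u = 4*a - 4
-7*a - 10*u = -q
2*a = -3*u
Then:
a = -6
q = -2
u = 4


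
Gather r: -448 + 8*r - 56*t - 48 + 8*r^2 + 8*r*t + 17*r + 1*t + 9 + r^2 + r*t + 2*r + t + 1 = 9*r^2 + r*(9*t + 27) - 54*t - 486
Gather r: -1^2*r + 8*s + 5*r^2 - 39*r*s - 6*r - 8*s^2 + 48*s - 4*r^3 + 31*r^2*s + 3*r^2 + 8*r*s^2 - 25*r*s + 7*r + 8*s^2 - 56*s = -4*r^3 + r^2*(31*s + 8) + r*(8*s^2 - 64*s)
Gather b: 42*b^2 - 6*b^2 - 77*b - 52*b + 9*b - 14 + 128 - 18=36*b^2 - 120*b + 96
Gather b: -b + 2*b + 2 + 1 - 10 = b - 7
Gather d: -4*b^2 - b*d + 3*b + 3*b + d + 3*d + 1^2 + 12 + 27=-4*b^2 + 6*b + d*(4 - b) + 40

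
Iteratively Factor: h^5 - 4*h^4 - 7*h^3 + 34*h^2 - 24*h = (h - 2)*(h^4 - 2*h^3 - 11*h^2 + 12*h) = (h - 2)*(h + 3)*(h^3 - 5*h^2 + 4*h) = h*(h - 2)*(h + 3)*(h^2 - 5*h + 4) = h*(h - 2)*(h - 1)*(h + 3)*(h - 4)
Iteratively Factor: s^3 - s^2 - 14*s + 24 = (s - 3)*(s^2 + 2*s - 8) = (s - 3)*(s - 2)*(s + 4)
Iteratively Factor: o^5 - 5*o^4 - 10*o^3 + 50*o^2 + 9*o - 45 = (o + 3)*(o^4 - 8*o^3 + 14*o^2 + 8*o - 15) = (o - 5)*(o + 3)*(o^3 - 3*o^2 - o + 3) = (o - 5)*(o + 1)*(o + 3)*(o^2 - 4*o + 3) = (o - 5)*(o - 3)*(o + 1)*(o + 3)*(o - 1)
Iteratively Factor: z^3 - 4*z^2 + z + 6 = (z - 2)*(z^2 - 2*z - 3) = (z - 3)*(z - 2)*(z + 1)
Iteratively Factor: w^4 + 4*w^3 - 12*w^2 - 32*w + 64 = (w + 4)*(w^3 - 12*w + 16) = (w - 2)*(w + 4)*(w^2 + 2*w - 8) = (w - 2)^2*(w + 4)*(w + 4)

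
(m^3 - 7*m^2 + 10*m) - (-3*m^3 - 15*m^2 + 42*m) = 4*m^3 + 8*m^2 - 32*m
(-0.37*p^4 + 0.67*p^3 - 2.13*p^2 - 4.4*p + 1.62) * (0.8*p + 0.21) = -0.296*p^5 + 0.4583*p^4 - 1.5633*p^3 - 3.9673*p^2 + 0.372*p + 0.3402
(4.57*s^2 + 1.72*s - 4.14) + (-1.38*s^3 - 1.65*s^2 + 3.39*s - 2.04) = -1.38*s^3 + 2.92*s^2 + 5.11*s - 6.18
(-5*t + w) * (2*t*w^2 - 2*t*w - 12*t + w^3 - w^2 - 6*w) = -10*t^2*w^2 + 10*t^2*w + 60*t^2 - 3*t*w^3 + 3*t*w^2 + 18*t*w + w^4 - w^3 - 6*w^2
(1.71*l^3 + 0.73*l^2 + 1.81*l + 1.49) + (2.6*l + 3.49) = 1.71*l^3 + 0.73*l^2 + 4.41*l + 4.98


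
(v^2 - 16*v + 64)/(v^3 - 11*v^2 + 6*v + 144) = (v - 8)/(v^2 - 3*v - 18)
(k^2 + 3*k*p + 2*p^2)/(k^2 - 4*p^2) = (-k - p)/(-k + 2*p)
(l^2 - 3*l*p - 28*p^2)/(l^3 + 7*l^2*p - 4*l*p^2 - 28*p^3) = (l^2 - 3*l*p - 28*p^2)/(l^3 + 7*l^2*p - 4*l*p^2 - 28*p^3)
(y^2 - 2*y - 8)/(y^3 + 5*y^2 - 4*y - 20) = (y - 4)/(y^2 + 3*y - 10)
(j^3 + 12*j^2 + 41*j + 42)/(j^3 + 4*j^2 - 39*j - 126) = (j + 2)/(j - 6)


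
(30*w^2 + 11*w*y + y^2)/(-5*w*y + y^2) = (30*w^2 + 11*w*y + y^2)/(y*(-5*w + y))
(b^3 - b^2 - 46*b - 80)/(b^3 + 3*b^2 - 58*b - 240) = (b + 2)/(b + 6)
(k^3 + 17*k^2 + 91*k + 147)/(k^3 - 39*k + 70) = (k^2 + 10*k + 21)/(k^2 - 7*k + 10)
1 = 1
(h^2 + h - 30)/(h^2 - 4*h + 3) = (h^2 + h - 30)/(h^2 - 4*h + 3)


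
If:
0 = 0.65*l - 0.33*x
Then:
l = 0.507692307692308*x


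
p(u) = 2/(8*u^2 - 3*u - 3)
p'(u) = 2*(3 - 16*u)/(8*u^2 - 3*u - 3)^2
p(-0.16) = -0.86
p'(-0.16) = 2.07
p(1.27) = 0.33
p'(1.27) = -0.93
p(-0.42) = -6.08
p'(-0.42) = 179.82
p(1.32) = 0.29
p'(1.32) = -0.74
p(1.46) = 0.21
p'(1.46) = -0.44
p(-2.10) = 0.05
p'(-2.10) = 0.05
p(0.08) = -0.63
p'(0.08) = 0.34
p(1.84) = 0.11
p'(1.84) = -0.15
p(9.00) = 0.00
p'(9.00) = 0.00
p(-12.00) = 0.00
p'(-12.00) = 0.00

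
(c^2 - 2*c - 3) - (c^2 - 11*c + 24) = 9*c - 27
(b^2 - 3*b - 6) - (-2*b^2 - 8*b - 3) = 3*b^2 + 5*b - 3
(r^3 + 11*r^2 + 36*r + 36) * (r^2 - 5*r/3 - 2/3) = r^5 + 28*r^4/3 + 17*r^3 - 94*r^2/3 - 84*r - 24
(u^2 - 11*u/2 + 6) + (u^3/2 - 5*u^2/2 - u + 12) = u^3/2 - 3*u^2/2 - 13*u/2 + 18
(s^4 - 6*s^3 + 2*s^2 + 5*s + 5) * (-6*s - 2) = -6*s^5 + 34*s^4 - 34*s^2 - 40*s - 10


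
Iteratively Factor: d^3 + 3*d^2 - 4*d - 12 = (d + 3)*(d^2 - 4) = (d + 2)*(d + 3)*(d - 2)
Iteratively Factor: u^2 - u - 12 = (u - 4)*(u + 3)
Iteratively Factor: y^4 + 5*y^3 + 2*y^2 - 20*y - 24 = (y - 2)*(y^3 + 7*y^2 + 16*y + 12) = (y - 2)*(y + 2)*(y^2 + 5*y + 6) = (y - 2)*(y + 2)^2*(y + 3)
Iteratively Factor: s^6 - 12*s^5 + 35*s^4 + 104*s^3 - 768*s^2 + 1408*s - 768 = (s - 4)*(s^5 - 8*s^4 + 3*s^3 + 116*s^2 - 304*s + 192) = (s - 4)*(s - 3)*(s^4 - 5*s^3 - 12*s^2 + 80*s - 64) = (s - 4)*(s - 3)*(s - 1)*(s^3 - 4*s^2 - 16*s + 64) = (s - 4)^2*(s - 3)*(s - 1)*(s^2 - 16) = (s - 4)^3*(s - 3)*(s - 1)*(s + 4)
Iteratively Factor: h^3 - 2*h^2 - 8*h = (h + 2)*(h^2 - 4*h) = h*(h + 2)*(h - 4)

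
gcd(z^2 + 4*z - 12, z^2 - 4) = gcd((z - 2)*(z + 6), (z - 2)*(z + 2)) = z - 2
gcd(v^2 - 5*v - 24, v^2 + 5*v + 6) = v + 3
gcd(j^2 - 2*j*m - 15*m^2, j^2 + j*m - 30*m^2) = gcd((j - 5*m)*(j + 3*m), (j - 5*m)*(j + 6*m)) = j - 5*m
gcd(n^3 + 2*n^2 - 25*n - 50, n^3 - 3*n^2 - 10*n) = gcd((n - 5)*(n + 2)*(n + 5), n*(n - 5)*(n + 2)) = n^2 - 3*n - 10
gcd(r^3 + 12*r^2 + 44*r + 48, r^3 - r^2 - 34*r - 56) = r^2 + 6*r + 8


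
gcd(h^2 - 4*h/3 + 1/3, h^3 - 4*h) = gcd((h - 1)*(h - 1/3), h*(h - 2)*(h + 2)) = 1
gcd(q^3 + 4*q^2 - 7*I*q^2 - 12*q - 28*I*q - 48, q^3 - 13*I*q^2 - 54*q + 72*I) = q^2 - 7*I*q - 12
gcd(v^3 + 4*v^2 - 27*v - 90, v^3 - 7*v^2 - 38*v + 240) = v^2 + v - 30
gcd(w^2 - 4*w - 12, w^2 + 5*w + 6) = w + 2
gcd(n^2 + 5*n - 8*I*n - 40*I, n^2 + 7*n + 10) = n + 5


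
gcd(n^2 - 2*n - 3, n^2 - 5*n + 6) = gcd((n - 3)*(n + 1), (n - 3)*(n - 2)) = n - 3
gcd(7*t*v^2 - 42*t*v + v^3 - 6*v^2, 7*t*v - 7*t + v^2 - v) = 7*t + v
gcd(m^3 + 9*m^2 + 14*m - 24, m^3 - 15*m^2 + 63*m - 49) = m - 1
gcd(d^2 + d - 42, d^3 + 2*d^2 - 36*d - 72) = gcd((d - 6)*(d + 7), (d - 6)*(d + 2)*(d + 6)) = d - 6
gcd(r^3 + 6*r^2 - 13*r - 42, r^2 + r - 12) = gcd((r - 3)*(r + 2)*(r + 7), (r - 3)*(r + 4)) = r - 3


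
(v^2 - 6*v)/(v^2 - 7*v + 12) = v*(v - 6)/(v^2 - 7*v + 12)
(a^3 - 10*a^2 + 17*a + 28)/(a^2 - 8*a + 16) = (a^2 - 6*a - 7)/(a - 4)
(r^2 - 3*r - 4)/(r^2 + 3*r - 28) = (r + 1)/(r + 7)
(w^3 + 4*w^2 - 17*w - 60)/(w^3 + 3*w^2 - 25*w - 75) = (w - 4)/(w - 5)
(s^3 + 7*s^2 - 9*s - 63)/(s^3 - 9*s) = (s + 7)/s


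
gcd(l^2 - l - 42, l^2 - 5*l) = 1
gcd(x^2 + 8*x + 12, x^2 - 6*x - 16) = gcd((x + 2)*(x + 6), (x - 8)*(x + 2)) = x + 2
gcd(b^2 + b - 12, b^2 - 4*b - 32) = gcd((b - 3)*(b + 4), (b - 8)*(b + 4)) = b + 4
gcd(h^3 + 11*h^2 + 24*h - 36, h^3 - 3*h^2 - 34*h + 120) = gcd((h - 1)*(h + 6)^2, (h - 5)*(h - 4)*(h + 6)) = h + 6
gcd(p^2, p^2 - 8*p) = p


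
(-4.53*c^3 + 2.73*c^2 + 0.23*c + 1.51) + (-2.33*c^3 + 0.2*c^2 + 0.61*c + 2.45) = -6.86*c^3 + 2.93*c^2 + 0.84*c + 3.96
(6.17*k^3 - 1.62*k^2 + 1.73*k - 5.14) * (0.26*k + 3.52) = 1.6042*k^4 + 21.2972*k^3 - 5.2526*k^2 + 4.7532*k - 18.0928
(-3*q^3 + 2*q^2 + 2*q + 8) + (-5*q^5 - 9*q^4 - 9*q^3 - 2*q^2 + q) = -5*q^5 - 9*q^4 - 12*q^3 + 3*q + 8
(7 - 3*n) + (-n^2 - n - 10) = -n^2 - 4*n - 3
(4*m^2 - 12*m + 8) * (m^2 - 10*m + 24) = 4*m^4 - 52*m^3 + 224*m^2 - 368*m + 192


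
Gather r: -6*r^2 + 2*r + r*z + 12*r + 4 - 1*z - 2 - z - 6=-6*r^2 + r*(z + 14) - 2*z - 4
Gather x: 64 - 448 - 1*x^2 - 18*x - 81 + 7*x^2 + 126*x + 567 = 6*x^2 + 108*x + 102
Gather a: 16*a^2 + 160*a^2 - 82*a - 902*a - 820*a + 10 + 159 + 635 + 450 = 176*a^2 - 1804*a + 1254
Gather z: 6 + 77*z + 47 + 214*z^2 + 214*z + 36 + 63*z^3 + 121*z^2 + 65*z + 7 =63*z^3 + 335*z^2 + 356*z + 96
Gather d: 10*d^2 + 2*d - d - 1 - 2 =10*d^2 + d - 3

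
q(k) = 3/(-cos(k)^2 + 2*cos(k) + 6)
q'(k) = 3*(-2*sin(k)*cos(k) + 2*sin(k))/(-cos(k)^2 + 2*cos(k) + 6)^2 = 6*(1 - cos(k))*sin(k)/(sin(k)^2 + 2*cos(k) + 5)^2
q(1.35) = 0.47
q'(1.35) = 0.11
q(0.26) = 0.43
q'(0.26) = 0.00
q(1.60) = 0.50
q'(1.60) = 0.17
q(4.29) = 0.60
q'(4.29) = -0.31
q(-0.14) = 0.43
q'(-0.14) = -0.00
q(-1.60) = 0.50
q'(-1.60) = -0.17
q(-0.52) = 0.43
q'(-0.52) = -0.01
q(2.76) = 0.91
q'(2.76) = 0.40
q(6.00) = 0.43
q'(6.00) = 0.00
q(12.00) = 0.43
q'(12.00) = -0.01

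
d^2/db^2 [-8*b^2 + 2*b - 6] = -16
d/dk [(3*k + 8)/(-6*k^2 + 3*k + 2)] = 6*(3*k^2 + 16*k - 3)/(36*k^4 - 36*k^3 - 15*k^2 + 12*k + 4)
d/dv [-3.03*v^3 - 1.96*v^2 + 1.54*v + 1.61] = -9.09*v^2 - 3.92*v + 1.54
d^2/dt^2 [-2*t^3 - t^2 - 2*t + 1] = -12*t - 2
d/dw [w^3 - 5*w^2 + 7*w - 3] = 3*w^2 - 10*w + 7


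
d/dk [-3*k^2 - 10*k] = -6*k - 10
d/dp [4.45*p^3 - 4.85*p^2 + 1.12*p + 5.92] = 13.35*p^2 - 9.7*p + 1.12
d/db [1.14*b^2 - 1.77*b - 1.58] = 2.28*b - 1.77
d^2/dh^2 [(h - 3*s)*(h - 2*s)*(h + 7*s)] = 6*h + 4*s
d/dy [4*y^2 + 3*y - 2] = 8*y + 3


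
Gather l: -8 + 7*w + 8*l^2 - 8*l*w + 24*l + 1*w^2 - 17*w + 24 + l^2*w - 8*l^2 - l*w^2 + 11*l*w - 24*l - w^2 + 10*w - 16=l^2*w + l*(-w^2 + 3*w)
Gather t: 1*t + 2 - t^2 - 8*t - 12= -t^2 - 7*t - 10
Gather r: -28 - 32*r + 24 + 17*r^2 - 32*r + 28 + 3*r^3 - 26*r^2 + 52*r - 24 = 3*r^3 - 9*r^2 - 12*r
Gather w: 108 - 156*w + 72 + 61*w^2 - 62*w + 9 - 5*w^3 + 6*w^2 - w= -5*w^3 + 67*w^2 - 219*w + 189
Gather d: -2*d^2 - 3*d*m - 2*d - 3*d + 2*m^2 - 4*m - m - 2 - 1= -2*d^2 + d*(-3*m - 5) + 2*m^2 - 5*m - 3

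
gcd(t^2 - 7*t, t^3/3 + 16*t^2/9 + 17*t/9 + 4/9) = 1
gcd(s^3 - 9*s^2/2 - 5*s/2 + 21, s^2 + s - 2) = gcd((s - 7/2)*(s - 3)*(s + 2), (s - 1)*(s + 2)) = s + 2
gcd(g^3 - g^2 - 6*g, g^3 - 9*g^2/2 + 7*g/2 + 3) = g - 3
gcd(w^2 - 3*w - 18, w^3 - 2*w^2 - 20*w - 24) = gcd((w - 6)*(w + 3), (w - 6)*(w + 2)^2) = w - 6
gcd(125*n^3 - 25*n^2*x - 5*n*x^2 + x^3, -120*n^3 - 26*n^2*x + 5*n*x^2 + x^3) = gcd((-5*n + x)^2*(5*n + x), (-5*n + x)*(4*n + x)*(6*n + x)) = -5*n + x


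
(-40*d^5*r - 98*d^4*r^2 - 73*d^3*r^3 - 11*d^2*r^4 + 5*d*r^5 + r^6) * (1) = -40*d^5*r - 98*d^4*r^2 - 73*d^3*r^3 - 11*d^2*r^4 + 5*d*r^5 + r^6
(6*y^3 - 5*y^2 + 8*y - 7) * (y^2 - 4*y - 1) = 6*y^5 - 29*y^4 + 22*y^3 - 34*y^2 + 20*y + 7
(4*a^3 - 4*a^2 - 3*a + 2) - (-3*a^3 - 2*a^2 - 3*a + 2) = 7*a^3 - 2*a^2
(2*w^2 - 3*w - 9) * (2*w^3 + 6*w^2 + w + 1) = 4*w^5 + 6*w^4 - 34*w^3 - 55*w^2 - 12*w - 9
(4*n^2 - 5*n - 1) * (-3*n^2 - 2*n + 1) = -12*n^4 + 7*n^3 + 17*n^2 - 3*n - 1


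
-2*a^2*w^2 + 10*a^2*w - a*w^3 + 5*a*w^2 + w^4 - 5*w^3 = w*(-2*a + w)*(a + w)*(w - 5)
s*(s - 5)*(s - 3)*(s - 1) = s^4 - 9*s^3 + 23*s^2 - 15*s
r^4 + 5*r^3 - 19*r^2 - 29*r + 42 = (r - 3)*(r - 1)*(r + 2)*(r + 7)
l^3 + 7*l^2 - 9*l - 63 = (l - 3)*(l + 3)*(l + 7)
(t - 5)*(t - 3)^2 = t^3 - 11*t^2 + 39*t - 45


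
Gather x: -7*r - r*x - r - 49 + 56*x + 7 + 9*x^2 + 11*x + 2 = -8*r + 9*x^2 + x*(67 - r) - 40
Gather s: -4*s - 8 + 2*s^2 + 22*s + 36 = 2*s^2 + 18*s + 28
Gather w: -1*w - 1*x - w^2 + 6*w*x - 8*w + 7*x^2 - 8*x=-w^2 + w*(6*x - 9) + 7*x^2 - 9*x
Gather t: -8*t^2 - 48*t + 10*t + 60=-8*t^2 - 38*t + 60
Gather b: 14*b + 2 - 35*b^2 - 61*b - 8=-35*b^2 - 47*b - 6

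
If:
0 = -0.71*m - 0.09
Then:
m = -0.13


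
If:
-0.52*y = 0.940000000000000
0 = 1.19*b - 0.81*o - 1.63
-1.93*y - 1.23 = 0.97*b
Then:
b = 2.33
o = 1.41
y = -1.81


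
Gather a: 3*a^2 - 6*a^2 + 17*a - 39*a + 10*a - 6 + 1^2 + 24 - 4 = -3*a^2 - 12*a + 15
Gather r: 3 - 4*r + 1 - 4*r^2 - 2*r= -4*r^2 - 6*r + 4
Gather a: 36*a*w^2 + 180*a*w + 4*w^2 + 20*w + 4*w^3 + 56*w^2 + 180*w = a*(36*w^2 + 180*w) + 4*w^3 + 60*w^2 + 200*w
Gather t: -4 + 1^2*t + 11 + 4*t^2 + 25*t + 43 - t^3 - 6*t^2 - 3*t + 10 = -t^3 - 2*t^2 + 23*t + 60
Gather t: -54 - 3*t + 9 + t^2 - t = t^2 - 4*t - 45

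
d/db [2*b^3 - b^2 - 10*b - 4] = 6*b^2 - 2*b - 10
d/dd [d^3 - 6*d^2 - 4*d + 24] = 3*d^2 - 12*d - 4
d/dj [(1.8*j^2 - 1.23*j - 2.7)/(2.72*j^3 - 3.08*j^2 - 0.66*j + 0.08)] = (-4.896*j^4 + 6.6912*j^3 + 17.0556*j^2 - 16.344*j - 1.8804)/(7.3984*j^6 - 16.7552*j^5 + 5.896*j^4 + 4.5008*j^3 - 0.0572*j^2 - 0.1056*j + 0.0064)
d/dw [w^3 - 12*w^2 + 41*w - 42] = 3*w^2 - 24*w + 41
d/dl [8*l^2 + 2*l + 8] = 16*l + 2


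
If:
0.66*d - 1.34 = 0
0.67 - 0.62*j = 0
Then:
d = 2.03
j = 1.08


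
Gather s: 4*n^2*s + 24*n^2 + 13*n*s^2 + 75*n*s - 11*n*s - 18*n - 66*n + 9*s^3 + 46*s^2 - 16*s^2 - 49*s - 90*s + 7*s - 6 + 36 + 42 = 24*n^2 - 84*n + 9*s^3 + s^2*(13*n + 30) + s*(4*n^2 + 64*n - 132) + 72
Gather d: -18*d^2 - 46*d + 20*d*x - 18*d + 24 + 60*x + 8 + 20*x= -18*d^2 + d*(20*x - 64) + 80*x + 32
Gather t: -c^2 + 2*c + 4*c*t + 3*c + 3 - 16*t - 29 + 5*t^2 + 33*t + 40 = -c^2 + 5*c + 5*t^2 + t*(4*c + 17) + 14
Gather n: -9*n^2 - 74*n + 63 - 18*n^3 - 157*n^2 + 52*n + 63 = -18*n^3 - 166*n^2 - 22*n + 126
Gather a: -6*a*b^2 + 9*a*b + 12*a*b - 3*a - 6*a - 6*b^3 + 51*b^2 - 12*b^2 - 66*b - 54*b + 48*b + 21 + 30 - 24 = a*(-6*b^2 + 21*b - 9) - 6*b^3 + 39*b^2 - 72*b + 27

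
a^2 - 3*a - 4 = (a - 4)*(a + 1)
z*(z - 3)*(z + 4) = z^3 + z^2 - 12*z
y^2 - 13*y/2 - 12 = (y - 8)*(y + 3/2)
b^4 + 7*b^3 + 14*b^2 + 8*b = b*(b + 1)*(b + 2)*(b + 4)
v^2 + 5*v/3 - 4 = (v - 4/3)*(v + 3)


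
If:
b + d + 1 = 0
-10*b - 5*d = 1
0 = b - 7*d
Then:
No Solution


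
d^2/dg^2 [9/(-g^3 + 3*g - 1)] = 54*(g*(g^3 - 3*g + 1) - 3*(g^2 - 1)^2)/(g^3 - 3*g + 1)^3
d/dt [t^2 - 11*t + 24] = 2*t - 11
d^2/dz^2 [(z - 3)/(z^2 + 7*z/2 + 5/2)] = 4*((z - 3)*(4*z + 7)^2 - (6*z + 1)*(2*z^2 + 7*z + 5))/(2*z^2 + 7*z + 5)^3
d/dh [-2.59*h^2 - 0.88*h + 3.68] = -5.18*h - 0.88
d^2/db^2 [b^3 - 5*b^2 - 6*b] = 6*b - 10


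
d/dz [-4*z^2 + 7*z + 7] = 7 - 8*z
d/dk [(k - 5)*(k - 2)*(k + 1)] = 3*k^2 - 12*k + 3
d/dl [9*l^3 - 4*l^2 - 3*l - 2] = 27*l^2 - 8*l - 3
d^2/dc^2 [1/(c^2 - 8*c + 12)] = 2*(-c^2 + 8*c + 4*(c - 4)^2 - 12)/(c^2 - 8*c + 12)^3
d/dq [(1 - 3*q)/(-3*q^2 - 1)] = 3*(-3*q^2 + 2*q + 1)/(9*q^4 + 6*q^2 + 1)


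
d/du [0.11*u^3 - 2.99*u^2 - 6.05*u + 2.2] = 0.33*u^2 - 5.98*u - 6.05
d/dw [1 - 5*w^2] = -10*w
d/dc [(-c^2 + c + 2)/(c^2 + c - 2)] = 2*(-c^2 - 2)/(c^4 + 2*c^3 - 3*c^2 - 4*c + 4)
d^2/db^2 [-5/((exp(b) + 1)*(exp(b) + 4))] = (-20*exp(3*b) - 75*exp(2*b) - 45*exp(b) + 100)*exp(b)/(exp(6*b) + 15*exp(5*b) + 87*exp(4*b) + 245*exp(3*b) + 348*exp(2*b) + 240*exp(b) + 64)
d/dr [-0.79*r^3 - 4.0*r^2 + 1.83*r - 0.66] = -2.37*r^2 - 8.0*r + 1.83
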